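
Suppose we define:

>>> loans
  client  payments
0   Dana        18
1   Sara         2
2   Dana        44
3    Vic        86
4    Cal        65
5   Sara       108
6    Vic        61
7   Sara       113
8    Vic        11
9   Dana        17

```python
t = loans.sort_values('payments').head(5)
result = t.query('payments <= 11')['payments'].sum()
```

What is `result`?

13

sort by payments:
  client  payments
1   Sara         2
8    Vic        11
9   Dana        17
0   Dana        18
2   Dana        44
6    Vic        61
4    Cal        65
3    Vic        86
5   Sara       108
7   Sara       113
take first 5 rows:
  client  payments
1   Sara         2
8    Vic        11
9   Dana        17
0   Dana        18
2   Dana        44
filter rows where payments <= 11:
  client  payments
1   Sara         2
8    Vic        11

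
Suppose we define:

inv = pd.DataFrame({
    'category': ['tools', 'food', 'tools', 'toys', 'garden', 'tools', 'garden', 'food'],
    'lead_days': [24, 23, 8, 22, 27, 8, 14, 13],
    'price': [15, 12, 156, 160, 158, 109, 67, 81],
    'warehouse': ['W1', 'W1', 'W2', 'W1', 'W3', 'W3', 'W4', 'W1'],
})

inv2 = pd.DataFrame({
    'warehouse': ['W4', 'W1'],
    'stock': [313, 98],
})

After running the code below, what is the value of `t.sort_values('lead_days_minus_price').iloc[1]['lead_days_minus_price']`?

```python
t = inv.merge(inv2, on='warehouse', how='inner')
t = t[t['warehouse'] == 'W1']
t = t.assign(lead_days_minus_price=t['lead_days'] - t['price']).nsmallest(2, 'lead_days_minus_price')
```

merge on 'warehouse' (how='inner') → 5 rows:
  category  lead_days  price warehouse  stock
0    tools         24     15        W1     98
1     food         23     12        W1     98
2     toys         22    160        W1     98
3   garden         14     67        W4    313
4     food         13     81        W1     98
filter rows where warehouse == 'W1':
  category  lead_days  price warehouse  stock
0    tools         24     15        W1     98
1     food         23     12        W1     98
2     toys         22    160        W1     98
4     food         13     81        W1     98
add column lead_days_minus_price = t['lead_days'] - t['price']:
  category  lead_days  price warehouse  stock  lead_days_minus_price
0    tools         24     15        W1     98                      9
1     food         23     12        W1     98                     11
2     toys         22    160        W1     98                   -138
4     food         13     81        W1     98                    -68
take 2 rows with smallest lead_days_minus_price:
  category  lead_days  price warehouse  stock  lead_days_minus_price
2     toys         22    160        W1     98                   -138
4     food         13     81        W1     98                    -68
sort by lead_days_minus_price:
  category  lead_days  price warehouse  stock  lead_days_minus_price
2     toys         22    160        W1     98                   -138
4     food         13     81        W1     98                    -68

-68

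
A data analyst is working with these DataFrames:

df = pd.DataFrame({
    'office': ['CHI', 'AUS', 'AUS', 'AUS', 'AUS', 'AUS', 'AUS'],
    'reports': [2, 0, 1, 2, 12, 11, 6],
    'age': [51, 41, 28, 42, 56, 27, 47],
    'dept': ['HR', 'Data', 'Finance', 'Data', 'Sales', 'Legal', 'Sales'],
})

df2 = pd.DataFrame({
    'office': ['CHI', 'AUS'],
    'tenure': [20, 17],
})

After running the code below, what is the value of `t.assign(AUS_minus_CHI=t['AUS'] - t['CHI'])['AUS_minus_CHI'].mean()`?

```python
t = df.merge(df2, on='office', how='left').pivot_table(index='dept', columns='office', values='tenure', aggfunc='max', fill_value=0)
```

9.6

merge on 'office' (how='left') → 7 rows:
  office  reports  age     dept  tenure
0    CHI        2   51       HR      20
1    AUS        0   41     Data      17
2    AUS        1   28  Finance      17
3    AUS        2   42     Data      17
4    AUS       12   56    Sales      17
5    AUS       11   27    Legal      17
6    AUS        6   47    Sales      17
pivot: rows=dept, cols=office, max(tenure):
office   AUS  CHI
dept             
Data      17    0
Finance   17    0
HR         0   20
Legal     17    0
Sales     17    0
add column AUS_minus_CHI = t['AUS'] - t['CHI']:
office   AUS  CHI  AUS_minus_CHI
dept                            
Data      17    0             17
Finance   17    0             17
HR         0   20            -20
Legal     17    0             17
Sales     17    0             17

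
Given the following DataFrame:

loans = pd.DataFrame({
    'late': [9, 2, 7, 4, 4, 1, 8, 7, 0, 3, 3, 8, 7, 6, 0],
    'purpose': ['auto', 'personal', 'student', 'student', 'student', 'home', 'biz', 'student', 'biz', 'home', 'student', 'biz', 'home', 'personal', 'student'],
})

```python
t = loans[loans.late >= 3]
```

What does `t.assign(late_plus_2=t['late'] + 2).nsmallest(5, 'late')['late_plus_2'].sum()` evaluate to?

30

filter rows where late >= 3:
    late   purpose
0      9      auto
2      7   student
3      4   student
4      4   student
6      8       biz
7      7   student
9      3      home
10     3   student
11     8       biz
12     7      home
13     6  personal
add column late_plus_2 = t['late'] + 2:
    late   purpose  late_plus_2
0      9      auto           11
2      7   student            9
3      4   student            6
4      4   student            6
6      8       biz           10
7      7   student            9
9      3      home            5
10     3   student            5
11     8       biz           10
12     7      home            9
13     6  personal            8
take 5 rows with smallest late:
    late   purpose  late_plus_2
9      3      home            5
10     3   student            5
3      4   student            6
4      4   student            6
13     6  personal            8
Hence 30.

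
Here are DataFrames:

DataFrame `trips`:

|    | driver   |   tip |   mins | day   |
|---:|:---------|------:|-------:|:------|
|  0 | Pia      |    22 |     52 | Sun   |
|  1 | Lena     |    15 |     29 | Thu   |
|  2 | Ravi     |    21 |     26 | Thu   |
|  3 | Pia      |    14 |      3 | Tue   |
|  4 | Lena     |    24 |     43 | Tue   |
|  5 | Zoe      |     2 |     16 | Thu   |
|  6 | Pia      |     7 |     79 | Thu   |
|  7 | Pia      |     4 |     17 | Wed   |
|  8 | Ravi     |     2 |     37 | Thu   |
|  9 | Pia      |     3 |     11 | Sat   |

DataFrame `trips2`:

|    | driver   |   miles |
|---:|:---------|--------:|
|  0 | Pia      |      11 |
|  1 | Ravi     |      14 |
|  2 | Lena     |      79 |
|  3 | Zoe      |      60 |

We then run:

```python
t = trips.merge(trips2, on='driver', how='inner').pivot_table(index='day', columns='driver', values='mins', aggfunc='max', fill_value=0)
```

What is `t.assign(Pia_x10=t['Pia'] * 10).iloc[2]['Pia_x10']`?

merge on 'driver' (how='inner') → 10 rows:
  driver  tip  mins  day  miles
0    Pia   22    52  Sun     11
1   Lena   15    29  Thu     79
2   Ravi   21    26  Thu     14
3    Pia   14     3  Tue     11
4   Lena   24    43  Tue     79
5    Zoe    2    16  Thu     60
6    Pia    7    79  Thu     11
7    Pia    4    17  Wed     11
8   Ravi    2    37  Thu     14
9    Pia    3    11  Sat     11
pivot: rows=day, cols=driver, max(mins):
driver  Lena  Pia  Ravi  Zoe
day                         
Sat        0   11     0    0
Sun        0   52     0    0
Thu       29   79    37   16
Tue       43    3     0    0
Wed        0   17     0    0
add column Pia_x10 = t['Pia'] * 10:
driver  Lena  Pia  Ravi  Zoe  Pia_x10
day                                  
Sat        0   11     0    0      110
Sun        0   52     0    0      520
Thu       29   79    37   16      790
Tue       43    3     0    0       30
Wed        0   17     0    0      170
value at position 2, column 'Pia_x10' → 790

790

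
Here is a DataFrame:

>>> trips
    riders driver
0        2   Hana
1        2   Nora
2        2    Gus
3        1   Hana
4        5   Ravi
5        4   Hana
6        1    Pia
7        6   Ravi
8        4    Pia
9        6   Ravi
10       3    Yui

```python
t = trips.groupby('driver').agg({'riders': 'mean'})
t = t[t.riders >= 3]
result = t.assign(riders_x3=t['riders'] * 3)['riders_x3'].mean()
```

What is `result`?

group by driver, mean of riders:
          riders
driver          
Gus     2.000000
Hana    2.333333
Nora    2.000000
Pia     2.500000
Ravi    5.666667
Yui     3.000000
filter rows where riders >= 3:
          riders
driver          
Ravi    5.666667
Yui     3.000000
add column riders_x3 = t['riders'] * 3:
          riders  riders_x3
driver                     
Ravi    5.666667       17.0
Yui     3.000000        9.0
Then the mean of column 'riders_x3': 13.0

13.0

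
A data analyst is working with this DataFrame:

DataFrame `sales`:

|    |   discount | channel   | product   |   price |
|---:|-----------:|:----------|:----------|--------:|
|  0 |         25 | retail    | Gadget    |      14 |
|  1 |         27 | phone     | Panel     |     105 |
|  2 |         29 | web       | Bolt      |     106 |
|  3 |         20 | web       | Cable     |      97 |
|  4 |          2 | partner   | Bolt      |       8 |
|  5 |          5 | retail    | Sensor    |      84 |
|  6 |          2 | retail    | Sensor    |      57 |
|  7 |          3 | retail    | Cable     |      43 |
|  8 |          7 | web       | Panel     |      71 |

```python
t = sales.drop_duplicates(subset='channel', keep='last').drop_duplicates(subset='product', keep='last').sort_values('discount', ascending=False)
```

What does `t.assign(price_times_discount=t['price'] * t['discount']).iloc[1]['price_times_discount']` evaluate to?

129

drop duplicate channel (keep=last):
   discount  channel product  price
1        27    phone   Panel    105
4         2  partner    Bolt      8
7         3   retail   Cable     43
8         7      web   Panel     71
drop duplicate product (keep=last):
   discount  channel product  price
4         2  partner    Bolt      8
7         3   retail   Cable     43
8         7      web   Panel     71
sort by discount descending:
   discount  channel product  price
8         7      web   Panel     71
7         3   retail   Cable     43
4         2  partner    Bolt      8
add column price_times_discount = t['price'] * t['discount']:
   discount  channel product  price  price_times_discount
8         7      web   Panel     71                   497
7         3   retail   Cable     43                   129
4         2  partner    Bolt      8                    16
Reading off the value at position 1, column 'price_times_discount', we get 129.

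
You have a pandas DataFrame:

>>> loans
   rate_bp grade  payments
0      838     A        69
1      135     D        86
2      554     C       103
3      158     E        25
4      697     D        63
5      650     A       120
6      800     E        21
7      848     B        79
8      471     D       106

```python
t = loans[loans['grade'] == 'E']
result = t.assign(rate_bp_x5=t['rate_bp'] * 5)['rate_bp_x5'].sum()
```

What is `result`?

4790

filter rows where grade == 'E':
   rate_bp grade  payments
3      158     E        25
6      800     E        21
add column rate_bp_x5 = t['rate_bp'] * 5:
   rate_bp grade  payments  rate_bp_x5
3      158     E        25         790
6      800     E        21        4000
Reading off the sum of column 'rate_bp_x5', we get 4790.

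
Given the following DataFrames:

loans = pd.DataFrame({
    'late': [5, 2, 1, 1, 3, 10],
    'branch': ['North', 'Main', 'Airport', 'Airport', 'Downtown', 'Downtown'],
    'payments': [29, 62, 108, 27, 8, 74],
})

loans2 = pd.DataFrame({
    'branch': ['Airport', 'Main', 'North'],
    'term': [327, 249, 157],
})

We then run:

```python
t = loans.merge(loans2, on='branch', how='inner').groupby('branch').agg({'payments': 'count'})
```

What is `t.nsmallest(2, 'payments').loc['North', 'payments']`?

merge on 'branch' (how='inner') → 4 rows:
   late   branch  payments  term
0     5    North        29   157
1     2     Main        62   249
2     1  Airport       108   327
3     1  Airport        27   327
group by branch, count of payments:
         payments
branch           
Airport         2
Main            1
North           1
take 2 rows with smallest payments:
        payments
branch          
Main           1
North          1
value at row 'North', column 'payments' → 1

1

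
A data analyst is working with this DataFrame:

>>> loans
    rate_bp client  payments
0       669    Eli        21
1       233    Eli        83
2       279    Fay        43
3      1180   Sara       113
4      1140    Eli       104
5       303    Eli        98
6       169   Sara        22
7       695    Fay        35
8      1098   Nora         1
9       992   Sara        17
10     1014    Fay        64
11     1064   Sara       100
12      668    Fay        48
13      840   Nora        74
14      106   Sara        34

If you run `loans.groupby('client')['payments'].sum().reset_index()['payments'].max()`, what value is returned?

group by client, sum of payments:
client
Eli     306
Fay     190
Nora     75
Sara    286
Name: payments, dtype: int64
reset_index():
  client  payments
0    Eli       306
1    Fay       190
2   Nora        75
3   Sara       286

306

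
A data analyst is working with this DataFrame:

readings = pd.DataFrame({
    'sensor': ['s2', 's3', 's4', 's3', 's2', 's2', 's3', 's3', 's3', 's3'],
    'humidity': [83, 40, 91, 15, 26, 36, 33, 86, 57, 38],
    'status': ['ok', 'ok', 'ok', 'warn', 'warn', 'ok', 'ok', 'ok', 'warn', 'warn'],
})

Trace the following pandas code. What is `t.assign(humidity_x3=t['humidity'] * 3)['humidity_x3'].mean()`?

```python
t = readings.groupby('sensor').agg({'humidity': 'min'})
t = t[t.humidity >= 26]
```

group by sensor, min of humidity:
        humidity
sensor          
s2            26
s3            15
s4            91
filter rows where humidity >= 26:
        humidity
sensor          
s2            26
s4            91
add column humidity_x3 = t['humidity'] * 3:
        humidity  humidity_x3
sensor                       
s2            26           78
s4            91          273
Reading off the mean of column 'humidity_x3', we get 175.5.

175.5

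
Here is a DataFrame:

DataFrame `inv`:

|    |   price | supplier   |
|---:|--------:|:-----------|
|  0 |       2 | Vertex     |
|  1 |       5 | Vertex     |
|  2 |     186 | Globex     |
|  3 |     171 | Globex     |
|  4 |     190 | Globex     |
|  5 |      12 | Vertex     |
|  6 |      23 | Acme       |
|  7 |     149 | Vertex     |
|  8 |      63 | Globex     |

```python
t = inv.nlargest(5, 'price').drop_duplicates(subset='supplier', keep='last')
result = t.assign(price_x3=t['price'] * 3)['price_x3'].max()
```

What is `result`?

take 5 rows with largest price:
   price supplier
4    190   Globex
2    186   Globex
3    171   Globex
7    149   Vertex
8     63   Globex
drop duplicate supplier (keep=last):
   price supplier
7    149   Vertex
8     63   Globex
add column price_x3 = t['price'] * 3:
   price supplier  price_x3
7    149   Vertex       447
8     63   Globex       189
Reading off the max of column 'price_x3', we get 447.

447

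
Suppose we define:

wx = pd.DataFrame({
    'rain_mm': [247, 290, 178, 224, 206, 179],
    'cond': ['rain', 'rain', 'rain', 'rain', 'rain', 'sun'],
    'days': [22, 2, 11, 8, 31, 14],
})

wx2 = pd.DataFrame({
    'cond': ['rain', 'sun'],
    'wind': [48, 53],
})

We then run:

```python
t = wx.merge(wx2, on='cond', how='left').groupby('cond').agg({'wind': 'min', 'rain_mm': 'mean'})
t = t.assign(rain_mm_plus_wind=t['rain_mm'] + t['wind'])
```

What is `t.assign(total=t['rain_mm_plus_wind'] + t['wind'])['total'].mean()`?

305.0

merge on 'cond' (how='left') → 6 rows:
   rain_mm  cond  days  wind
0      247  rain    22    48
1      290  rain     2    48
2      178  rain    11    48
3      224  rain     8    48
4      206  rain    31    48
5      179   sun    14    53
group by cond: min(wind), mean(rain_mm):
      wind  rain_mm
cond               
rain    48    229.0
sun     53    179.0
add column rain_mm_plus_wind = t['rain_mm'] + t['wind']:
      wind  rain_mm  rain_mm_plus_wind
cond                                  
rain    48    229.0              277.0
sun     53    179.0              232.0
add column total = t['rain_mm_plus_wind'] + t['wind']:
      wind  rain_mm  rain_mm_plus_wind  total
cond                                         
rain    48    229.0              277.0  325.0
sun     53    179.0              232.0  285.0
The mean of column 'total' is 305.0.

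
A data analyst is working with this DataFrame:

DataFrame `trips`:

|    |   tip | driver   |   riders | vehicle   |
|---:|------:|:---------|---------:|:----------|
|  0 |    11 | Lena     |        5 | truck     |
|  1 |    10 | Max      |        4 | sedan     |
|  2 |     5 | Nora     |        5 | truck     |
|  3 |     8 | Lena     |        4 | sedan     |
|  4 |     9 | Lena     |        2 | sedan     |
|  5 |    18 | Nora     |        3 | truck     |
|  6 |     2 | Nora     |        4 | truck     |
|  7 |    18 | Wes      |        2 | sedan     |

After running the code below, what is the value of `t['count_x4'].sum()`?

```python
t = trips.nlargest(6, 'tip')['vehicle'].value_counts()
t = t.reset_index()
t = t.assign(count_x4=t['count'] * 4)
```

24

take 6 rows with largest tip:
   tip driver  riders vehicle
5   18   Nora       3   truck
7   18    Wes       2   sedan
0   11   Lena       5   truck
1   10    Max       4   sedan
4    9   Lena       2   sedan
3    8   Lena       4   sedan
value_counts of vehicle:
vehicle
sedan    4
truck    2
Name: count, dtype: int64
reset_index():
  vehicle  count
0   sedan      4
1   truck      2
add column count_x4 = t['count'] * 4:
  vehicle  count  count_x4
0   sedan      4        16
1   truck      2         8
sum of column 'count_x4' → 24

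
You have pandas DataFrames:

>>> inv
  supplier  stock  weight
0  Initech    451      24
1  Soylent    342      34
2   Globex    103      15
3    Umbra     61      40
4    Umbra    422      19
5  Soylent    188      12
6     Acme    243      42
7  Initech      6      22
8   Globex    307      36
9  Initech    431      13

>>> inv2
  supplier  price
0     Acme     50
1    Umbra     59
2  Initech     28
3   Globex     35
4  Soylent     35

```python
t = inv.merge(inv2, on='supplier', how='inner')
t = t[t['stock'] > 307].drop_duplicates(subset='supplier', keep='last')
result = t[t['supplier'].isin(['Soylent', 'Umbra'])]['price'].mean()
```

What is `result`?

47.0

merge on 'supplier' (how='inner') → 10 rows:
  supplier  stock  weight  price
0  Initech    451      24     28
1  Soylent    342      34     35
2   Globex    103      15     35
3    Umbra     61      40     59
4    Umbra    422      19     59
5  Soylent    188      12     35
6     Acme    243      42     50
7  Initech      6      22     28
8   Globex    307      36     35
9  Initech    431      13     28
filter rows where stock > 307:
  supplier  stock  weight  price
0  Initech    451      24     28
1  Soylent    342      34     35
4    Umbra    422      19     59
9  Initech    431      13     28
drop duplicate supplier (keep=last):
  supplier  stock  weight  price
1  Soylent    342      34     35
4    Umbra    422      19     59
9  Initech    431      13     28
filter rows where supplier in ['Soylent', 'Umbra']:
  supplier  stock  weight  price
1  Soylent    342      34     35
4    Umbra    422      19     59
The mean of column 'price' is 47.0.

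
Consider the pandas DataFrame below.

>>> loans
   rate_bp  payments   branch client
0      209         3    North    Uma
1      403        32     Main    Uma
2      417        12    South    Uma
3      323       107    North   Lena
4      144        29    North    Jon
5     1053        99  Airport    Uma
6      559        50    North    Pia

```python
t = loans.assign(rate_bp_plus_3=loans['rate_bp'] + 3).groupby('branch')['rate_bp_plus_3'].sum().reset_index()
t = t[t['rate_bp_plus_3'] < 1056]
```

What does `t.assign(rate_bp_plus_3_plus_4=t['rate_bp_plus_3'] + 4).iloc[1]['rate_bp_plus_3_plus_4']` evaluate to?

add column rate_bp_plus_3 = loans['rate_bp'] + 3:
   rate_bp  payments   branch client  rate_bp_plus_3
0      209         3    North    Uma             212
1      403        32     Main    Uma             406
2      417        12    South    Uma             420
3      323       107    North   Lena             326
4      144        29    North    Jon             147
5     1053        99  Airport    Uma            1056
6      559        50    North    Pia             562
group by branch, sum of rate_bp_plus_3:
branch
Airport    1056
Main        406
North      1247
South       420
Name: rate_bp_plus_3, dtype: int64
reset_index():
    branch  rate_bp_plus_3
0  Airport            1056
1     Main             406
2    North            1247
3    South             420
filter rows where rate_bp_plus_3 < 1056:
  branch  rate_bp_plus_3
1   Main             406
3  South             420
add column rate_bp_plus_3_plus_4 = t['rate_bp_plus_3'] + 4:
  branch  rate_bp_plus_3  rate_bp_plus_3_plus_4
1   Main             406                    410
3  South             420                    424
Finally, value at position 1, column 'rate_bp_plus_3_plus_4' = 424.

424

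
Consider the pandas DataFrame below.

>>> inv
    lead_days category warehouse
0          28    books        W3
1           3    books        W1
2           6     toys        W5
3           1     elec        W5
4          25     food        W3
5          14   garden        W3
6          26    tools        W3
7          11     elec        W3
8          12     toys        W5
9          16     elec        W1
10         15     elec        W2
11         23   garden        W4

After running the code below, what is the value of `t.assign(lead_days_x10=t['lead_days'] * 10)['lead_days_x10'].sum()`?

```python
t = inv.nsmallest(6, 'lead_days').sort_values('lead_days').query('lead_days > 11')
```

260

take 6 rows with smallest lead_days:
   lead_days category warehouse
3          1     elec        W5
1          3    books        W1
2          6     toys        W5
7         11     elec        W3
8         12     toys        W5
5         14   garden        W3
sort by lead_days:
   lead_days category warehouse
3          1     elec        W5
1          3    books        W1
2          6     toys        W5
7         11     elec        W3
8         12     toys        W5
5         14   garden        W3
filter rows where lead_days > 11:
   lead_days category warehouse
8         12     toys        W5
5         14   garden        W3
add column lead_days_x10 = t['lead_days'] * 10:
   lead_days category warehouse  lead_days_x10
8         12     toys        W5            120
5         14   garden        W3            140
sum of column 'lead_days_x10' → 260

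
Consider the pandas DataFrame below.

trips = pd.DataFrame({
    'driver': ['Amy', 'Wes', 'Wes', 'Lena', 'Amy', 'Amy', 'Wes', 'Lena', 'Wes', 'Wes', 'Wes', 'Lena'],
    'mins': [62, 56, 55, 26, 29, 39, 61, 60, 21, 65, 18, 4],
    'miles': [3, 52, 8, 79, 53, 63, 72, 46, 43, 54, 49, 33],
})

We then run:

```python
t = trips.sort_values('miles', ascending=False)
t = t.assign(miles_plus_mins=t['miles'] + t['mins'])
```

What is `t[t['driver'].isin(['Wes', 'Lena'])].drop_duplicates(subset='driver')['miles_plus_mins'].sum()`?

238

sort by miles descending:
   driver  mins  miles
3    Lena    26     79
6     Wes    61     72
5     Amy    39     63
9     Wes    65     54
4     Amy    29     53
1     Wes    56     52
10    Wes    18     49
7    Lena    60     46
8     Wes    21     43
11   Lena     4     33
2     Wes    55      8
0     Amy    62      3
add column miles_plus_mins = t['miles'] + t['mins']:
   driver  mins  miles  miles_plus_mins
3    Lena    26     79              105
6     Wes    61     72              133
5     Amy    39     63              102
9     Wes    65     54              119
4     Amy    29     53               82
1     Wes    56     52              108
10    Wes    18     49               67
7    Lena    60     46              106
8     Wes    21     43               64
11   Lena     4     33               37
2     Wes    55      8               63
0     Amy    62      3               65
filter rows where driver in ['Wes', 'Lena']:
   driver  mins  miles  miles_plus_mins
3    Lena    26     79              105
6     Wes    61     72              133
9     Wes    65     54              119
1     Wes    56     52              108
10    Wes    18     49               67
7    Lena    60     46              106
8     Wes    21     43               64
11   Lena     4     33               37
2     Wes    55      8               63
drop duplicate driver (keep=first):
  driver  mins  miles  miles_plus_mins
3   Lena    26     79              105
6    Wes    61     72              133
Finally, sum of column 'miles_plus_mins' = 238.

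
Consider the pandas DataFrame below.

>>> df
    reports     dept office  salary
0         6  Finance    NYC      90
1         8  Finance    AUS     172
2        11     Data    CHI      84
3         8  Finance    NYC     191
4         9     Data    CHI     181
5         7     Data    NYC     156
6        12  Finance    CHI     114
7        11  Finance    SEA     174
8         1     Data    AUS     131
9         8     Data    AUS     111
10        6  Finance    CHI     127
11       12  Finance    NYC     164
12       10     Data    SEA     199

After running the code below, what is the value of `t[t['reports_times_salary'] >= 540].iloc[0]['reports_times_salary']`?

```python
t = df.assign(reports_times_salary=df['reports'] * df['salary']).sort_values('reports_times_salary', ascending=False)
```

add column reports_times_salary = df['reports'] * df['salary']:
    reports     dept office  salary  reports_times_salary
0         6  Finance    NYC      90                   540
1         8  Finance    AUS     172                  1376
2        11     Data    CHI      84                   924
3         8  Finance    NYC     191                  1528
4         9     Data    CHI     181                  1629
5         7     Data    NYC     156                  1092
6        12  Finance    CHI     114                  1368
7        11  Finance    SEA     174                  1914
8         1     Data    AUS     131                   131
9         8     Data    AUS     111                   888
10        6  Finance    CHI     127                   762
11       12  Finance    NYC     164                  1968
12       10     Data    SEA     199                  1990
sort by reports_times_salary descending:
    reports     dept office  salary  reports_times_salary
12       10     Data    SEA     199                  1990
11       12  Finance    NYC     164                  1968
7        11  Finance    SEA     174                  1914
4         9     Data    CHI     181                  1629
3         8  Finance    NYC     191                  1528
1         8  Finance    AUS     172                  1376
6        12  Finance    CHI     114                  1368
5         7     Data    NYC     156                  1092
2        11     Data    CHI      84                   924
9         8     Data    AUS     111                   888
10        6  Finance    CHI     127                   762
0         6  Finance    NYC      90                   540
8         1     Data    AUS     131                   131
filter rows where reports_times_salary >= 540:
    reports     dept office  salary  reports_times_salary
12       10     Data    SEA     199                  1990
11       12  Finance    NYC     164                  1968
7        11  Finance    SEA     174                  1914
4         9     Data    CHI     181                  1629
3         8  Finance    NYC     191                  1528
1         8  Finance    AUS     172                  1376
6        12  Finance    CHI     114                  1368
5         7     Data    NYC     156                  1092
2        11     Data    CHI      84                   924
9         8     Data    AUS     111                   888
10        6  Finance    CHI     127                   762
0         6  Finance    NYC      90                   540

1990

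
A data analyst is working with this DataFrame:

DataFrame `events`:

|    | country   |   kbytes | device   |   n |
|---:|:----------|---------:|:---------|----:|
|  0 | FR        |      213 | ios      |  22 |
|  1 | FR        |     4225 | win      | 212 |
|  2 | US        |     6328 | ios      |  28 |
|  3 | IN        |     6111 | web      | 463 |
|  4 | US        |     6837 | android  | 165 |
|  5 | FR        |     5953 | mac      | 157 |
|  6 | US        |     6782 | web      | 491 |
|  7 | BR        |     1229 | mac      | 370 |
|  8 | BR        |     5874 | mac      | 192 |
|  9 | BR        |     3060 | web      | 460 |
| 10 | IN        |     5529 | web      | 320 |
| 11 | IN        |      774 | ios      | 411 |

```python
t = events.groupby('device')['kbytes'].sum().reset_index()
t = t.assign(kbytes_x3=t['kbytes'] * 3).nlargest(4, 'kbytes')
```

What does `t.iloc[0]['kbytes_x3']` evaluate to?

64446

group by device, sum of kbytes:
device
android     6837
ios         7315
mac        13056
web        21482
win         4225
Name: kbytes, dtype: int64
reset_index():
    device  kbytes
0  android    6837
1      ios    7315
2      mac   13056
3      web   21482
4      win    4225
add column kbytes_x3 = t['kbytes'] * 3:
    device  kbytes  kbytes_x3
0  android    6837      20511
1      ios    7315      21945
2      mac   13056      39168
3      web   21482      64446
4      win    4225      12675
take 4 rows with largest kbytes:
    device  kbytes  kbytes_x3
3      web   21482      64446
2      mac   13056      39168
1      ios    7315      21945
0  android    6837      20511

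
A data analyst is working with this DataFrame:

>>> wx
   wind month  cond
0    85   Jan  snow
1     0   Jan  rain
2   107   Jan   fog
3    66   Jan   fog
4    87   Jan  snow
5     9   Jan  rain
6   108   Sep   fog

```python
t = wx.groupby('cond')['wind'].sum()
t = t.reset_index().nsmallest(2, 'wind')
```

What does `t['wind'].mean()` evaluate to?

group by cond, sum of wind:
cond
fog     281
rain      9
snow    172
Name: wind, dtype: int64
reset_index():
   cond  wind
0   fog   281
1  rain     9
2  snow   172
take 2 rows with smallest wind:
   cond  wind
1  rain     9
2  snow   172
Reading off the mean of column 'wind', we get 90.5.

90.5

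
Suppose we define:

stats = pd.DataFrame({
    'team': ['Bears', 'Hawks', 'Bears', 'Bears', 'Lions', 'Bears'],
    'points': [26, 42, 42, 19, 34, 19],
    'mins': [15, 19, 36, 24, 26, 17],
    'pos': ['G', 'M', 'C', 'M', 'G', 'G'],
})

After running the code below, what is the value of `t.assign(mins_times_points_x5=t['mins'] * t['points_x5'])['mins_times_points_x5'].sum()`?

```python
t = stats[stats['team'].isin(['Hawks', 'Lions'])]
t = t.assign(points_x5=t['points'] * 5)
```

8410

filter rows where team in ['Hawks', 'Lions']:
    team  points  mins pos
1  Hawks      42    19   M
4  Lions      34    26   G
add column points_x5 = t['points'] * 5:
    team  points  mins pos  points_x5
1  Hawks      42    19   M        210
4  Lions      34    26   G        170
add column mins_times_points_x5 = t['mins'] * t['points_x5']:
    team  points  mins pos  points_x5  mins_times_points_x5
1  Hawks      42    19   M        210                  3990
4  Lions      34    26   G        170                  4420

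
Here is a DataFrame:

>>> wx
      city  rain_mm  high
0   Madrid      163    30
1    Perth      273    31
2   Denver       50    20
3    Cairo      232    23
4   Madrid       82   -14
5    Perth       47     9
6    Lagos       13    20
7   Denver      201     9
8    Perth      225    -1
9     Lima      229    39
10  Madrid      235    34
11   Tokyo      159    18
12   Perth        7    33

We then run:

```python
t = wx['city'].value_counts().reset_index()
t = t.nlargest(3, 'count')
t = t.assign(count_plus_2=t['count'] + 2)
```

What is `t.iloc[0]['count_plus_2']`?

6

value_counts of city:
city
Perth     4
Madrid    3
Denver    2
Cairo     1
Lagos     1
Lima      1
Tokyo     1
Name: count, dtype: int64
reset_index():
     city  count
0   Perth      4
1  Madrid      3
2  Denver      2
3   Cairo      1
4   Lagos      1
5    Lima      1
6   Tokyo      1
take 3 rows with largest count:
     city  count
0   Perth      4
1  Madrid      3
2  Denver      2
add column count_plus_2 = t['count'] + 2:
     city  count  count_plus_2
0   Perth      4             6
1  Madrid      3             5
2  Denver      2             4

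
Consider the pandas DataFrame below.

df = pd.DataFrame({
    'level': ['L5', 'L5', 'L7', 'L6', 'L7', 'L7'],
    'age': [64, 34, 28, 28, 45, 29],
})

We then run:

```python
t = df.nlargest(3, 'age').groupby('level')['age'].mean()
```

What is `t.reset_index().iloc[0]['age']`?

take 3 rows with largest age:
  level  age
0    L5   64
4    L7   45
1    L5   34
group by level, mean of age:
level
L5    49.0
L7    45.0
Name: age, dtype: float64
reset_index():
  level   age
0    L5  49.0
1    L7  45.0
Taking the value at position 0, column 'age' gives 49.0.

49.0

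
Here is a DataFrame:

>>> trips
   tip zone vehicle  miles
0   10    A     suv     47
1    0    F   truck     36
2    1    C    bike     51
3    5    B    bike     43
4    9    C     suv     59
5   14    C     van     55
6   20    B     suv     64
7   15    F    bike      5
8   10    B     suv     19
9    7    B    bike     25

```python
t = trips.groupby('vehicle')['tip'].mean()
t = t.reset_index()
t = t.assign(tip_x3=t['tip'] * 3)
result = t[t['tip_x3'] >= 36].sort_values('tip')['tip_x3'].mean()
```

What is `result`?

group by vehicle, mean of tip:
vehicle
bike      7.00
suv      12.25
truck     0.00
van      14.00
Name: tip, dtype: float64
reset_index():
  vehicle    tip
0    bike   7.00
1     suv  12.25
2   truck   0.00
3     van  14.00
add column tip_x3 = t['tip'] * 3:
  vehicle    tip  tip_x3
0    bike   7.00   21.00
1     suv  12.25   36.75
2   truck   0.00    0.00
3     van  14.00   42.00
filter rows where tip_x3 >= 36:
  vehicle    tip  tip_x3
1     suv  12.25   36.75
3     van  14.00   42.00
sort by tip:
  vehicle    tip  tip_x3
1     suv  12.25   36.75
3     van  14.00   42.00

39.375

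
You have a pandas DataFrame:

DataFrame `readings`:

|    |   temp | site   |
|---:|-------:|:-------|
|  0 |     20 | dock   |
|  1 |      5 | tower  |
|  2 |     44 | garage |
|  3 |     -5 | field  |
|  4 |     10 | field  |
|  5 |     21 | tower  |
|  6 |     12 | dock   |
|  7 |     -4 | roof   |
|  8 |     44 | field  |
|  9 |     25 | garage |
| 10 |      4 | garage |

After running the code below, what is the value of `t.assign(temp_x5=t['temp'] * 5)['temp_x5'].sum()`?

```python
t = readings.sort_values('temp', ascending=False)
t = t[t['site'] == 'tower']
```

130

sort by temp descending:
    temp    site
2     44  garage
8     44   field
9     25  garage
5     21   tower
0     20    dock
6     12    dock
4     10   field
1      5   tower
10     4  garage
7     -4    roof
3     -5   field
filter rows where site == 'tower':
   temp   site
5    21  tower
1     5  tower
add column temp_x5 = t['temp'] * 5:
   temp   site  temp_x5
5    21  tower      105
1     5  tower       25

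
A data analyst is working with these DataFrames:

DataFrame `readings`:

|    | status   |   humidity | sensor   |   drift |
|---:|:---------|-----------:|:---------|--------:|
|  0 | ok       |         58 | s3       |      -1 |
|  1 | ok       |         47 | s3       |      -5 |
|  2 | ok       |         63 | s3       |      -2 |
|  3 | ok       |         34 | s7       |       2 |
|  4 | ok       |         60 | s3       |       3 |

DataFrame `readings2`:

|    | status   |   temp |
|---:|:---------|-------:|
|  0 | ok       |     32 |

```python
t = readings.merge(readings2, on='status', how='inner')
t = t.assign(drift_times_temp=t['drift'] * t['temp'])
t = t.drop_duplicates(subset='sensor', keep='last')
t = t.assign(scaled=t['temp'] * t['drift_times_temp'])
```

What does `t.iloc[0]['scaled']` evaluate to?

2048

merge on 'status' (how='inner') → 5 rows:
  status  humidity sensor  drift  temp
0     ok        58     s3     -1    32
1     ok        47     s3     -5    32
2     ok        63     s3     -2    32
3     ok        34     s7      2    32
4     ok        60     s3      3    32
add column drift_times_temp = t['drift'] * t['temp']:
  status  humidity sensor  drift  temp  drift_times_temp
0     ok        58     s3     -1    32               -32
1     ok        47     s3     -5    32              -160
2     ok        63     s3     -2    32               -64
3     ok        34     s7      2    32                64
4     ok        60     s3      3    32                96
drop duplicate sensor (keep=last):
  status  humidity sensor  drift  temp  drift_times_temp
3     ok        34     s7      2    32                64
4     ok        60     s3      3    32                96
add column scaled = t['temp'] * t['drift_times_temp']:
  status  humidity sensor  drift  temp  drift_times_temp  scaled
3     ok        34     s7      2    32                64    2048
4     ok        60     s3      3    32                96    3072
Taking the value at position 0, column 'scaled' gives 2048.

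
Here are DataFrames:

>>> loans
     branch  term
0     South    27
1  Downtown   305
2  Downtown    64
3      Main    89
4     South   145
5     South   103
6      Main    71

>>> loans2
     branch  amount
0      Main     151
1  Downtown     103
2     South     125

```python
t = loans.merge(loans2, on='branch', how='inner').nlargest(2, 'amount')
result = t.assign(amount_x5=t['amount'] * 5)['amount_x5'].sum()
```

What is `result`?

1510

merge on 'branch' (how='inner') → 7 rows:
     branch  term  amount
0     South    27     125
1  Downtown   305     103
2  Downtown    64     103
3      Main    89     151
4     South   145     125
5     South   103     125
6      Main    71     151
take 2 rows with largest amount:
  branch  term  amount
3   Main    89     151
6   Main    71     151
add column amount_x5 = t['amount'] * 5:
  branch  term  amount  amount_x5
3   Main    89     151        755
6   Main    71     151        755
Finally, sum of column 'amount_x5' = 1510.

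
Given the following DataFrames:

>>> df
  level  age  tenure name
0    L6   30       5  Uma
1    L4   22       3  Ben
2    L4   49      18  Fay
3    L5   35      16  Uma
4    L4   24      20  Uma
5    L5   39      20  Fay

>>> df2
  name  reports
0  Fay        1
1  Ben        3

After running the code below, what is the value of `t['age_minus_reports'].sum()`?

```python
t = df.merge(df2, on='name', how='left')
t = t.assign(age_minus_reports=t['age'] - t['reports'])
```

105.0

merge on 'name' (how='left') → 6 rows:
  level  age  tenure name  reports
0    L6   30       5  Uma      NaN
1    L4   22       3  Ben      3.0
2    L4   49      18  Fay      1.0
3    L5   35      16  Uma      NaN
4    L4   24      20  Uma      NaN
5    L5   39      20  Fay      1.0
add column age_minus_reports = t['age'] - t['reports']:
  level  age  tenure name  reports  age_minus_reports
0    L6   30       5  Uma      NaN                NaN
1    L4   22       3  Ben      3.0               19.0
2    L4   49      18  Fay      1.0               48.0
3    L5   35      16  Uma      NaN                NaN
4    L4   24      20  Uma      NaN                NaN
5    L5   39      20  Fay      1.0               38.0
So sum() = 105.0.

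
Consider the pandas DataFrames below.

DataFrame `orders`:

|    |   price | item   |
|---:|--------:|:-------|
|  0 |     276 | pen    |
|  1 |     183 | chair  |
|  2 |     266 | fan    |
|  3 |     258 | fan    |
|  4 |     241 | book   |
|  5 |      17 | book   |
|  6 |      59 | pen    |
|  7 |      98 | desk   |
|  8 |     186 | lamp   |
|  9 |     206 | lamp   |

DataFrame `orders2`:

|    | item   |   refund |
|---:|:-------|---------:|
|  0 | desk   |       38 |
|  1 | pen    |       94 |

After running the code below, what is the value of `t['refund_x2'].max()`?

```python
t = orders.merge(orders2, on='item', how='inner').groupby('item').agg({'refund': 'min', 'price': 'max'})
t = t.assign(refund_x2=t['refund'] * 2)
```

merge on 'item' (how='inner') → 3 rows:
   price  item  refund
0    276   pen      94
1     59   pen      94
2     98  desk      38
group by item: min(refund), max(price):
      refund  price
item               
desk      38     98
pen       94    276
add column refund_x2 = t['refund'] * 2:
      refund  price  refund_x2
item                          
desk      38     98         76
pen       94    276        188
So max() = 188.

188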